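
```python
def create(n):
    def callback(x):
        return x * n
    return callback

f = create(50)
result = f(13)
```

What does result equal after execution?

Step 1: create(50) creates a closure capturing n = 50.
Step 2: f(13) computes 13 * 50 = 650.
Step 3: result = 650

The answer is 650.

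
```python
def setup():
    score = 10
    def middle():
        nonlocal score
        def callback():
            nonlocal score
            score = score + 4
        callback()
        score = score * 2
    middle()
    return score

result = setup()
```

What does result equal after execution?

Step 1: score = 10.
Step 2: callback() adds 4: score = 10 + 4 = 14.
Step 3: middle() doubles: score = 14 * 2 = 28.
Step 4: result = 28

The answer is 28.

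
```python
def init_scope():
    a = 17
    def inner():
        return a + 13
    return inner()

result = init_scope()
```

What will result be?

Step 1: init_scope() defines a = 17.
Step 2: inner() reads a = 17 from enclosing scope, returns 17 + 13 = 30.
Step 3: result = 30

The answer is 30.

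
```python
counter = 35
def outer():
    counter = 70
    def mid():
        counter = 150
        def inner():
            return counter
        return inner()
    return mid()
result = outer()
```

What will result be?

Step 1: Three levels of shadowing: global 35, outer 70, mid 150.
Step 2: inner() finds counter = 150 in enclosing mid() scope.
Step 3: result = 150

The answer is 150.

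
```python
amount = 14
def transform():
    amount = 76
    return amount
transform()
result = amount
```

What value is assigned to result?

Step 1: Global amount = 14.
Step 2: transform() creates local amount = 76 (shadow, not modification).
Step 3: After transform() returns, global amount is unchanged. result = 14

The answer is 14.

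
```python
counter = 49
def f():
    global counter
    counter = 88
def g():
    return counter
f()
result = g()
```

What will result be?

Step 1: counter = 49.
Step 2: f() sets global counter = 88.
Step 3: g() reads global counter = 88. result = 88

The answer is 88.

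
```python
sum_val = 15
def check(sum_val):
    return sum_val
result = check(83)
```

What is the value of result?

Step 1: Global sum_val = 15.
Step 2: check(83) takes parameter sum_val = 83, which shadows the global.
Step 3: result = 83

The answer is 83.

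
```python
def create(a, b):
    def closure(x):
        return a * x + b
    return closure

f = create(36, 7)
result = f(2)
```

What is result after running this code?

Step 1: create(36, 7) captures a = 36, b = 7.
Step 2: f(2) computes 36 * 2 + 7 = 79.
Step 3: result = 79

The answer is 79.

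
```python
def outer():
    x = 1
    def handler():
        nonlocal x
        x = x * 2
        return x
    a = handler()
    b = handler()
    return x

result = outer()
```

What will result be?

Step 1: x starts at 1.
Step 2: First handler(): x = 1 * 2 = 2.
Step 3: Second handler(): x = 2 * 2 = 4.
Step 4: result = 4

The answer is 4.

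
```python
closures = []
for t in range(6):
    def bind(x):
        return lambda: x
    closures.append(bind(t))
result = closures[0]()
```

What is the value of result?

Step 1: bind(t) creates a new scope capturing x = t at call time.
Step 2: closures[0] = bind(0), so its lambda captures x = 0.
Step 3: result = 0 (closure factory fixes late binding)

The answer is 0.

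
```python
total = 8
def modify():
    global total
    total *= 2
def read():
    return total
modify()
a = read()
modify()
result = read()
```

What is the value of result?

Step 1: total = 8.
Step 2: First modify(): total = 8 * 2 = 16.
Step 3: Second modify(): total = 16 * 2 = 32.
Step 4: read() returns 32

The answer is 32.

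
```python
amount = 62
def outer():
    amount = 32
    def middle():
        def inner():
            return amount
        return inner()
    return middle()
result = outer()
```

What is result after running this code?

Step 1: outer() defines amount = 32. middle() and inner() have no local amount.
Step 2: inner() checks local (none), enclosing middle() (none), enclosing outer() and finds amount = 32.
Step 3: result = 32

The answer is 32.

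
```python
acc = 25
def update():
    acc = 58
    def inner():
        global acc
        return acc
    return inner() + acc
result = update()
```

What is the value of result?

Step 1: Global acc = 25. update() shadows with local acc = 58.
Step 2: inner() uses global keyword, so inner() returns global acc = 25.
Step 3: update() returns 25 + 58 = 83

The answer is 83.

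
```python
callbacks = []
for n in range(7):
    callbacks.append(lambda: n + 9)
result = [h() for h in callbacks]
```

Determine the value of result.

Step 1: All lambdas capture n by reference. After the loop, n = 6.
Step 2: Each call returns 6 + 9 = 15.
Step 3: result = [15, 15, 15, 15, 15, 15, 15]

The answer is [15, 15, 15, 15, 15, 15, 15].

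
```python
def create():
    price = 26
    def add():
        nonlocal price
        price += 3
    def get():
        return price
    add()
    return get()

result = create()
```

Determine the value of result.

Step 1: price = 26. add() modifies it via nonlocal, get() reads it.
Step 2: add() makes price = 26 + 3 = 29.
Step 3: get() returns 29. result = 29

The answer is 29.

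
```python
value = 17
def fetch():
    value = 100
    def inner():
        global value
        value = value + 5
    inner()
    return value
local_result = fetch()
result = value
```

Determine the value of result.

Step 1: Global value = 17. fetch() creates local value = 100.
Step 2: inner() declares global value and adds 5: global value = 17 + 5 = 22.
Step 3: fetch() returns its local value = 100 (unaffected by inner).
Step 4: result = global value = 22

The answer is 22.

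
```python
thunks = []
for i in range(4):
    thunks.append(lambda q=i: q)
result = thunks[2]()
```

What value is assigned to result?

Step 1: Default argument q=i captures i's value at each iteration.
Step 2: thunks[2] captured q = 2 when i was 2.
Step 3: result = 2

The answer is 2.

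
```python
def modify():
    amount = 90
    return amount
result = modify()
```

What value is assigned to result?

Step 1: modify() defines amount = 90 in its local scope.
Step 2: return amount finds the local variable amount = 90.
Step 3: result = 90

The answer is 90.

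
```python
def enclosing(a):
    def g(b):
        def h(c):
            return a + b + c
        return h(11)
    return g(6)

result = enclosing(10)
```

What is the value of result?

Step 1: a = 10, b = 6, c = 11 across three nested scopes.
Step 2: h() accesses all three via LEGB rule.
Step 3: result = 10 + 6 + 11 = 27

The answer is 27.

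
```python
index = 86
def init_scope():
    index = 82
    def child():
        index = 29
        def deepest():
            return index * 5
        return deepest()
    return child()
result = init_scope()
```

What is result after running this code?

Step 1: deepest() looks up index through LEGB: not local, finds index = 29 in enclosing child().
Step 2: Returns 29 * 5 = 145.
Step 3: result = 145

The answer is 145.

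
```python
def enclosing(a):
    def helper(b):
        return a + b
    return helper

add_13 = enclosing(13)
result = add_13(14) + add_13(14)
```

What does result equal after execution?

Step 1: add_13 captures a = 13.
Step 2: add_13(14) = 13 + 14 = 27, called twice.
Step 3: result = 27 + 27 = 54

The answer is 54.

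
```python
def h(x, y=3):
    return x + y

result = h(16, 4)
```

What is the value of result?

Step 1: h(16, 4) overrides default y with 4.
Step 2: Returns 16 + 4 = 20.
Step 3: result = 20

The answer is 20.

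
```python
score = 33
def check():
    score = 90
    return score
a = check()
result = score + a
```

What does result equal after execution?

Step 1: Global score = 33. check() returns local score = 90.
Step 2: a = 90. Global score still = 33.
Step 3: result = 33 + 90 = 123

The answer is 123.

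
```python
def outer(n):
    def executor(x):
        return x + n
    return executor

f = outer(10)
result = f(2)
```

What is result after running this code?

Step 1: outer(10) creates a closure that captures n = 10.
Step 2: f(2) calls the closure with x = 2, returning 2 + 10 = 12.
Step 3: result = 12

The answer is 12.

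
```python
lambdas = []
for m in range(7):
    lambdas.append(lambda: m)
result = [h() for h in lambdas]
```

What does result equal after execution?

Step 1: All 7 lambdas share the same variable m.
Step 2: After the loop, m = 6.
Step 3: Each call returns 6. result = [6, 6, 6, 6, 6, 6, 6]

The answer is [6, 6, 6, 6, 6, 6, 6].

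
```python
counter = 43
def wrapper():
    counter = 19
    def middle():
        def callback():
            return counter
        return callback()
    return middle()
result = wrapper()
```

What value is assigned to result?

Step 1: wrapper() defines counter = 19. middle() and callback() have no local counter.
Step 2: callback() checks local (none), enclosing middle() (none), enclosing wrapper() and finds counter = 19.
Step 3: result = 19

The answer is 19.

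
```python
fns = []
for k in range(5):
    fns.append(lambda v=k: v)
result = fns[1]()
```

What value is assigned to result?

Step 1: Default argument v=k captures k's value at each iteration.
Step 2: fns[1] captured v = 1 when k was 1.
Step 3: result = 1

The answer is 1.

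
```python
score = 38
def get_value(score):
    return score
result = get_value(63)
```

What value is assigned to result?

Step 1: Global score = 38.
Step 2: get_value(63) takes parameter score = 63, which shadows the global.
Step 3: result = 63

The answer is 63.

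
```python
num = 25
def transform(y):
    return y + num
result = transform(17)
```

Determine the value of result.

Step 1: num = 25 is defined globally.
Step 2: transform(17) uses parameter y = 17 and looks up num from global scope = 25.
Step 3: result = 17 + 25 = 42

The answer is 42.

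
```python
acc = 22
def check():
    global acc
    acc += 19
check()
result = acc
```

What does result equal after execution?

Step 1: acc = 22 globally.
Step 2: check() modifies global acc: acc += 19 = 41.
Step 3: result = 41

The answer is 41.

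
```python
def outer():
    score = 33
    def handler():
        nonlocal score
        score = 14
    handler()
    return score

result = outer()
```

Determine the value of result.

Step 1: outer() sets score = 33.
Step 2: handler() uses nonlocal to reassign score = 14.
Step 3: result = 14

The answer is 14.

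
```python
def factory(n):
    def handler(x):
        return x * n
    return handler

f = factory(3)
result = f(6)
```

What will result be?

Step 1: factory(3) creates a closure capturing n = 3.
Step 2: f(6) computes 6 * 3 = 18.
Step 3: result = 18

The answer is 18.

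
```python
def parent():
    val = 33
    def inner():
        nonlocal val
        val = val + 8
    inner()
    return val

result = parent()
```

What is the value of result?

Step 1: parent() sets val = 33.
Step 2: inner() uses nonlocal to modify val in parent's scope: val = 33 + 8 = 41.
Step 3: parent() returns the modified val = 41

The answer is 41.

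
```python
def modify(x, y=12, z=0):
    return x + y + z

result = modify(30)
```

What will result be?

Step 1: modify(30) uses defaults y = 12, z = 0.
Step 2: Returns 30 + 12 + 0 = 42.
Step 3: result = 42

The answer is 42.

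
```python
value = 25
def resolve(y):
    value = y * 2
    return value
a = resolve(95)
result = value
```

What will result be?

Step 1: Global value = 25.
Step 2: resolve(95) creates local value = 95 * 2 = 190.
Step 3: Global value unchanged because no global keyword. result = 25

The answer is 25.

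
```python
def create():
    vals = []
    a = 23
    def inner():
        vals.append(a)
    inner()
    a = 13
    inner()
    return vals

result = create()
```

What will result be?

Step 1: a = 23. inner() appends current a to vals.
Step 2: First inner(): appends 23. Then a = 13.
Step 3: Second inner(): appends 13 (closure sees updated a). result = [23, 13]

The answer is [23, 13].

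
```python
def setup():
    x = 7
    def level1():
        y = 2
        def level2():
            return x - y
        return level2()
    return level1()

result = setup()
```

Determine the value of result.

Step 1: x = 7 in setup. y = 2 in level1.
Step 2: level2() reads x = 7 and y = 2 from enclosing scopes.
Step 3: result = 7 - 2 = 5

The answer is 5.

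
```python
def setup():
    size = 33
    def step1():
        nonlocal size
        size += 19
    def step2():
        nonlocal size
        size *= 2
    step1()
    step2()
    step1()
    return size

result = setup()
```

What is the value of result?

Step 1: size = 33.
Step 2: step1(): size = 33 + 19 = 52.
Step 3: step2(): size = 52 * 2 = 104.
Step 4: step1(): size = 104 + 19 = 123. result = 123

The answer is 123.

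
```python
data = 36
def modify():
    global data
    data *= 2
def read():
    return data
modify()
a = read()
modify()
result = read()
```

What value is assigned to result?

Step 1: data = 36.
Step 2: First modify(): data = 36 * 2 = 72.
Step 3: Second modify(): data = 72 * 2 = 144.
Step 4: read() returns 144

The answer is 144.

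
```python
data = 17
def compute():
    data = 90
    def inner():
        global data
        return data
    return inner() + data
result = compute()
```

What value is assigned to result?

Step 1: Global data = 17. compute() shadows with local data = 90.
Step 2: inner() uses global keyword, so inner() returns global data = 17.
Step 3: compute() returns 17 + 90 = 107

The answer is 107.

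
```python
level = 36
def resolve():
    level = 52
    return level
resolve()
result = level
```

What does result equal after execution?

Step 1: level = 36 globally.
Step 2: resolve() creates a LOCAL level = 52 (no global keyword!).
Step 3: The global level is unchanged. result = 36

The answer is 36.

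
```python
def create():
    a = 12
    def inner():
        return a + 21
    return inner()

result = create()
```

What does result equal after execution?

Step 1: create() defines a = 12.
Step 2: inner() reads a = 12 from enclosing scope, returns 12 + 21 = 33.
Step 3: result = 33

The answer is 33.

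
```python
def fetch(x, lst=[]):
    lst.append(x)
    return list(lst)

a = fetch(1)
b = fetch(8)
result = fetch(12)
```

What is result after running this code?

Step 1: Default list is shared. list() creates copies for return values.
Step 2: Internal list grows: [1] -> [1, 8] -> [1, 8, 12].
Step 3: result = [1, 8, 12]

The answer is [1, 8, 12].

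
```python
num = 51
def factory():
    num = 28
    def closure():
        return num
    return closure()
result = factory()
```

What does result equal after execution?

Step 1: num = 51 globally, but factory() defines num = 28 locally.
Step 2: closure() looks up num. Not in local scope, so checks enclosing scope (factory) and finds num = 28.
Step 3: result = 28

The answer is 28.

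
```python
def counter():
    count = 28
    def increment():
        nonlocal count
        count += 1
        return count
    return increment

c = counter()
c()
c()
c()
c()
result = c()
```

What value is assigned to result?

Step 1: counter() creates closure with count = 28.
Step 2: Each c() call increments count via nonlocal. After 5 calls: 28 + 5 = 33.
Step 3: result = 33

The answer is 33.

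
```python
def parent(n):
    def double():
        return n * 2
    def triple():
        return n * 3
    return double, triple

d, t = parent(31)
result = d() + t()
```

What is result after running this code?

Step 1: Both closures capture the same n = 31.
Step 2: d() = 31 * 2 = 62, t() = 31 * 3 = 93.
Step 3: result = 62 + 93 = 155

The answer is 155.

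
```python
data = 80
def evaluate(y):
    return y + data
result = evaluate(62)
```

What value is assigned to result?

Step 1: data = 80 is defined globally.
Step 2: evaluate(62) uses parameter y = 62 and looks up data from global scope = 80.
Step 3: result = 62 + 80 = 142

The answer is 142.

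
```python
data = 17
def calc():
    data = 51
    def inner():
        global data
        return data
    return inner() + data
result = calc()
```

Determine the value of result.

Step 1: Global data = 17. calc() shadows with local data = 51.
Step 2: inner() uses global keyword, so inner() returns global data = 17.
Step 3: calc() returns 17 + 51 = 68

The answer is 68.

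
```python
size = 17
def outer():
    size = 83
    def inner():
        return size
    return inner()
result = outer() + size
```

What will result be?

Step 1: Global size = 17. outer() shadows with size = 83.
Step 2: inner() returns enclosing size = 83. outer() = 83.
Step 3: result = 83 + global size (17) = 100

The answer is 100.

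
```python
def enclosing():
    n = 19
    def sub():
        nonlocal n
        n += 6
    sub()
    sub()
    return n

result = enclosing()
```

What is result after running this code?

Step 1: n starts at 19.
Step 2: sub() is called 2 times, each adding 6.
Step 3: n = 19 + 6 * 2 = 31

The answer is 31.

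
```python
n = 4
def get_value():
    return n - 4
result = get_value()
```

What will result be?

Step 1: n = 4 is defined globally.
Step 2: get_value() looks up n from global scope = 4, then computes 4 - 4 = 0.
Step 3: result = 0

The answer is 0.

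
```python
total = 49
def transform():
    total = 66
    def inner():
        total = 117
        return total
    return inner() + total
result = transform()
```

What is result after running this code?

Step 1: transform() has local total = 66. inner() has local total = 117.
Step 2: inner() returns its local total = 117.
Step 3: transform() returns 117 + its own total (66) = 183

The answer is 183.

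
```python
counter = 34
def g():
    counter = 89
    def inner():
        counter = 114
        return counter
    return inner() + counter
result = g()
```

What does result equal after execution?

Step 1: g() has local counter = 89. inner() has local counter = 114.
Step 2: inner() returns its local counter = 114.
Step 3: g() returns 114 + its own counter (89) = 203

The answer is 203.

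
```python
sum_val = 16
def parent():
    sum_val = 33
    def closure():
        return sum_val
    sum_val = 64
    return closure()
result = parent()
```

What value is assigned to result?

Step 1: parent() sets sum_val = 33, then later sum_val = 64.
Step 2: closure() is called after sum_val is reassigned to 64. Closures capture variables by reference, not by value.
Step 3: result = 64

The answer is 64.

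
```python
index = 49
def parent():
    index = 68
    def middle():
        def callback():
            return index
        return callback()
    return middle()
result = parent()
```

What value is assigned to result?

Step 1: parent() defines index = 68. middle() and callback() have no local index.
Step 2: callback() checks local (none), enclosing middle() (none), enclosing parent() and finds index = 68.
Step 3: result = 68

The answer is 68.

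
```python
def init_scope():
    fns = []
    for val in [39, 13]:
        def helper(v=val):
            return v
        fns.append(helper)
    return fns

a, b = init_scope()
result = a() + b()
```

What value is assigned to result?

Step 1: Default argument v=val captures val at each iteration.
Step 2: a() returns 39 (captured at first iteration), b() returns 13 (captured at second).
Step 3: result = 39 + 13 = 52

The answer is 52.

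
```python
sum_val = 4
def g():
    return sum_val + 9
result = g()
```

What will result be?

Step 1: sum_val = 4 is defined globally.
Step 2: g() looks up sum_val from global scope = 4, then computes 4 + 9 = 13.
Step 3: result = 13

The answer is 13.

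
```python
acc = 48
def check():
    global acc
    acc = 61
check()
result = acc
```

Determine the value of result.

Step 1: acc = 48 globally.
Step 2: check() declares global acc and sets it to 61.
Step 3: After check(), global acc = 61. result = 61

The answer is 61.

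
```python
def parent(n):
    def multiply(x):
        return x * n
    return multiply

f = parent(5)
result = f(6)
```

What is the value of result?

Step 1: parent(5) returns multiply closure with n = 5.
Step 2: f(6) computes 6 * 5 = 30.
Step 3: result = 30

The answer is 30.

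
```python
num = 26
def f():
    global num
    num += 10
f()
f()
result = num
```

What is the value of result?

Step 1: num = 26.
Step 2: First f(): num = 26 + 10 = 36.
Step 3: Second f(): num = 36 + 10 = 46. result = 46

The answer is 46.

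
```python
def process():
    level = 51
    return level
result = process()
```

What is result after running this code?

Step 1: process() defines level = 51 in its local scope.
Step 2: return level finds the local variable level = 51.
Step 3: result = 51

The answer is 51.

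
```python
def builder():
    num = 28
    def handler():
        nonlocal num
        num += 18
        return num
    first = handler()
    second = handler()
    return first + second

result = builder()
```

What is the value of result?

Step 1: num starts at 28.
Step 2: First call: num = 28 + 18 = 46, returns 46.
Step 3: Second call: num = 46 + 18 = 64, returns 64.
Step 4: result = 46 + 64 = 110

The answer is 110.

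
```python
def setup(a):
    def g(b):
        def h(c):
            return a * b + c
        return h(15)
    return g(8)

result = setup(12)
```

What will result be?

Step 1: a = 12, b = 8, c = 15.
Step 2: h() computes a * b + c = 12 * 8 + 15 = 111.
Step 3: result = 111

The answer is 111.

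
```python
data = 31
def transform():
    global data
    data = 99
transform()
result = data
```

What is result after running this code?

Step 1: data = 31 globally.
Step 2: transform() declares global data and sets it to 99.
Step 3: After transform(), global data = 99. result = 99

The answer is 99.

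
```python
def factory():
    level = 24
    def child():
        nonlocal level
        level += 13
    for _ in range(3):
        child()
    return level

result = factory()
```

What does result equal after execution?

Step 1: level = 24.
Step 2: child() is called 3 times in a loop, each adding 13 via nonlocal.
Step 3: level = 24 + 13 * 3 = 63

The answer is 63.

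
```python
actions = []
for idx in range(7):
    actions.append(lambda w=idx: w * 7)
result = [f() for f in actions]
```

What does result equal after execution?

Step 1: Default arg w=idx captures idx at each iteration.
Step 2: actions[k] has w defaulting to k, returns k * 7.
Step 3: result = [0, 7, 14, 21, 28, 35, 42]

The answer is [0, 7, 14, 21, 28, 35, 42].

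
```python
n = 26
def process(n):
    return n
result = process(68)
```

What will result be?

Step 1: Global n = 26.
Step 2: process(68) takes parameter n = 68, which shadows the global.
Step 3: result = 68

The answer is 68.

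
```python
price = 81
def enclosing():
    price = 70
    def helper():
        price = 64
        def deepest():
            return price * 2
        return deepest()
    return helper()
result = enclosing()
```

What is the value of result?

Step 1: deepest() looks up price through LEGB: not local, finds price = 64 in enclosing helper().
Step 2: Returns 64 * 2 = 128.
Step 3: result = 128

The answer is 128.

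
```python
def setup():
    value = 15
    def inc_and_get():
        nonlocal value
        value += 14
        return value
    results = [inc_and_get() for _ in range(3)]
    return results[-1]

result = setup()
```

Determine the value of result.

Step 1: value = 15.
Step 2: Three calls to inc_and_get(), each adding 14.
Step 3: Last value = 15 + 14 * 3 = 57

The answer is 57.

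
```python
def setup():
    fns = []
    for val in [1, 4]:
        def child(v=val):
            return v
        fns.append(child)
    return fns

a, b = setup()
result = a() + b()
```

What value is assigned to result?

Step 1: Default argument v=val captures val at each iteration.
Step 2: a() returns 1 (captured at first iteration), b() returns 4 (captured at second).
Step 3: result = 1 + 4 = 5

The answer is 5.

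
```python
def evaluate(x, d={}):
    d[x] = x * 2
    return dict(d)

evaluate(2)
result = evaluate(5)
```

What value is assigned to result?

Step 1: Mutable default dict is shared across calls.
Step 2: First call adds 2: 4. Second call adds 5: 10.
Step 3: result = {2: 4, 5: 10}

The answer is {2: 4, 5: 10}.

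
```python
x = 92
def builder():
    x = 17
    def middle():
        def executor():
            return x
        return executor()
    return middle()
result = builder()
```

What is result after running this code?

Step 1: builder() defines x = 17. middle() and executor() have no local x.
Step 2: executor() checks local (none), enclosing middle() (none), enclosing builder() and finds x = 17.
Step 3: result = 17

The answer is 17.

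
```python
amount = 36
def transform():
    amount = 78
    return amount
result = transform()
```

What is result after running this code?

Step 1: Global amount = 36.
Step 2: transform() creates local amount = 78, shadowing the global.
Step 3: Returns local amount = 78. result = 78

The answer is 78.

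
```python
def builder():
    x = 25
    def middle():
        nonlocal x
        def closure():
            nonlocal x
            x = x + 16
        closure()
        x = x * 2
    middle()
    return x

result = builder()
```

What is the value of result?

Step 1: x = 25.
Step 2: closure() adds 16: x = 25 + 16 = 41.
Step 3: middle() doubles: x = 41 * 2 = 82.
Step 4: result = 82

The answer is 82.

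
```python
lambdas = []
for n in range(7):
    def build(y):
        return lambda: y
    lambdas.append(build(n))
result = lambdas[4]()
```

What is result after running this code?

Step 1: build(n) creates a new scope capturing y = n at call time.
Step 2: lambdas[4] = build(4), so its lambda captures y = 4.
Step 3: result = 4 (closure factory fixes late binding)

The answer is 4.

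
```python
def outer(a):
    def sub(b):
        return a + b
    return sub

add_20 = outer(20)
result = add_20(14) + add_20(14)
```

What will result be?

Step 1: add_20 captures a = 20.
Step 2: add_20(14) = 20 + 14 = 34, called twice.
Step 3: result = 34 + 34 = 68

The answer is 68.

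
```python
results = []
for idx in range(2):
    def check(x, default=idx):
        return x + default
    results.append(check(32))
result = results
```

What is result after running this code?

Step 1: Default argument default=idx is evaluated at function definition time.
Step 2: Each iteration creates check with default = current idx value.
Step 3: check(32) returns 32 + default. results = [32, 33]

The answer is [32, 33].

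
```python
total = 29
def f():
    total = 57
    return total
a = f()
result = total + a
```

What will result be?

Step 1: Global total = 29. f() returns local total = 57.
Step 2: a = 57. Global total still = 29.
Step 3: result = 29 + 57 = 86

The answer is 86.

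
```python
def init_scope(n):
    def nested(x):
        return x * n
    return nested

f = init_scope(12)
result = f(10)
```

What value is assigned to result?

Step 1: init_scope(12) creates a closure capturing n = 12.
Step 2: f(10) computes 10 * 12 = 120.
Step 3: result = 120

The answer is 120.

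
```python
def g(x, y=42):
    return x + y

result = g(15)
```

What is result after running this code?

Step 1: g(15) uses default y = 42.
Step 2: Returns 15 + 42 = 57.
Step 3: result = 57

The answer is 57.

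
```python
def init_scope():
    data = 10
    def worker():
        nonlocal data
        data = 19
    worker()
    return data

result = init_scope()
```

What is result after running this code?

Step 1: init_scope() sets data = 10.
Step 2: worker() uses nonlocal to reassign data = 19.
Step 3: result = 19

The answer is 19.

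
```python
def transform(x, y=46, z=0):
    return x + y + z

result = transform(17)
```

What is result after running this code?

Step 1: transform(17) uses defaults y = 46, z = 0.
Step 2: Returns 17 + 46 + 0 = 63.
Step 3: result = 63

The answer is 63.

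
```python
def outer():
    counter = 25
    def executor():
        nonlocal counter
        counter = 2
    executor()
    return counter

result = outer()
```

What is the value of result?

Step 1: outer() sets counter = 25.
Step 2: executor() uses nonlocal to reassign counter = 2.
Step 3: result = 2

The answer is 2.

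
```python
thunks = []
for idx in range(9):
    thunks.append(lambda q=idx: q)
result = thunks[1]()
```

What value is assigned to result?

Step 1: Default argument q=idx captures idx's value at each iteration.
Step 2: thunks[1] captured q = 1 when idx was 1.
Step 3: result = 1

The answer is 1.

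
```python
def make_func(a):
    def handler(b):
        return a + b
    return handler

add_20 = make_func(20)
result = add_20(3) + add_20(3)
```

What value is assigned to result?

Step 1: add_20 captures a = 20.
Step 2: add_20(3) = 20 + 3 = 23, called twice.
Step 3: result = 23 + 23 = 46

The answer is 46.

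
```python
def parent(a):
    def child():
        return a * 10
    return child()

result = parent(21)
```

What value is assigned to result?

Step 1: parent(21) binds parameter a = 21.
Step 2: child() accesses a = 21 from enclosing scope.
Step 3: result = 21 * 10 = 210

The answer is 210.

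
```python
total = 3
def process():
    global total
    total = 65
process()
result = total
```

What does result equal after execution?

Step 1: total = 3 globally.
Step 2: process() declares global total and sets it to 65.
Step 3: After process(), global total = 65. result = 65

The answer is 65.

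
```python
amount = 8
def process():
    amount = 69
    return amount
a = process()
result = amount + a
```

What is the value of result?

Step 1: Global amount = 8. process() returns local amount = 69.
Step 2: a = 69. Global amount still = 8.
Step 3: result = 8 + 69 = 77

The answer is 77.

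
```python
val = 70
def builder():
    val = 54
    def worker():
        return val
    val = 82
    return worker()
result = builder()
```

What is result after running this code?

Step 1: builder() sets val = 54, then later val = 82.
Step 2: worker() is called after val is reassigned to 82. Closures capture variables by reference, not by value.
Step 3: result = 82

The answer is 82.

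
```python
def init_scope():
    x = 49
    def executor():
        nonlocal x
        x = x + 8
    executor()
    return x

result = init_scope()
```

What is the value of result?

Step 1: init_scope() sets x = 49.
Step 2: executor() uses nonlocal to modify x in init_scope's scope: x = 49 + 8 = 57.
Step 3: init_scope() returns the modified x = 57

The answer is 57.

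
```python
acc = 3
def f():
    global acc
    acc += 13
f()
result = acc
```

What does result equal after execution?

Step 1: acc = 3 globally.
Step 2: f() modifies global acc: acc += 13 = 16.
Step 3: result = 16

The answer is 16.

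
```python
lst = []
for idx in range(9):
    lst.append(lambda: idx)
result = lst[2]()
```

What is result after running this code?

Step 1: The loop creates 9 lambdas, all referencing the same variable idx.
Step 2: After the loop, idx = 8 (final value).
Step 3: lst[2]() looks up idx at call time and finds 8. This is the late binding gotcha. result = 8

The answer is 8.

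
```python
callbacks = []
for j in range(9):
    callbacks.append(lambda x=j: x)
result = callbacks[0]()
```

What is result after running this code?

Step 1: Default argument x=j captures j's value at each iteration.
Step 2: callbacks[0] captured x = 0 when j was 0.
Step 3: result = 0

The answer is 0.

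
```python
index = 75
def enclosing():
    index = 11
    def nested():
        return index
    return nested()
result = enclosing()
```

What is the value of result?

Step 1: index = 75 globally, but enclosing() defines index = 11 locally.
Step 2: nested() looks up index. Not in local scope, so checks enclosing scope (enclosing) and finds index = 11.
Step 3: result = 11

The answer is 11.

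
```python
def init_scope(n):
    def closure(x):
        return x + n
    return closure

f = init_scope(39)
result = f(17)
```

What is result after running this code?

Step 1: init_scope(39) creates a closure that captures n = 39.
Step 2: f(17) calls the closure with x = 17, returning 17 + 39 = 56.
Step 3: result = 56

The answer is 56.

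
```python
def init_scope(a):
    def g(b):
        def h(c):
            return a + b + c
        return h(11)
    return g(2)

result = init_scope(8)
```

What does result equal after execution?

Step 1: a = 8, b = 2, c = 11 across three nested scopes.
Step 2: h() accesses all three via LEGB rule.
Step 3: result = 8 + 2 + 11 = 21

The answer is 21.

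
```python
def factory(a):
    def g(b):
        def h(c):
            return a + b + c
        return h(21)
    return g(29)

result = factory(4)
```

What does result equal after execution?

Step 1: a = 4, b = 29, c = 21 across three nested scopes.
Step 2: h() accesses all three via LEGB rule.
Step 3: result = 4 + 29 + 21 = 54

The answer is 54.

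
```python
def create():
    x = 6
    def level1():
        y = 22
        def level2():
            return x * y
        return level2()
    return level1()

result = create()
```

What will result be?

Step 1: x = 6 in create. y = 22 in level1.
Step 2: level2() reads x = 6 and y = 22 from enclosing scopes.
Step 3: result = 6 * 22 = 132

The answer is 132.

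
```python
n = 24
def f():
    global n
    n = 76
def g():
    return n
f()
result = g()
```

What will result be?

Step 1: n = 24.
Step 2: f() sets global n = 76.
Step 3: g() reads global n = 76. result = 76

The answer is 76.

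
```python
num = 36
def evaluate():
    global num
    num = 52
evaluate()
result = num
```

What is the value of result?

Step 1: num = 36 globally.
Step 2: evaluate() declares global num and sets it to 52.
Step 3: After evaluate(), global num = 52. result = 52

The answer is 52.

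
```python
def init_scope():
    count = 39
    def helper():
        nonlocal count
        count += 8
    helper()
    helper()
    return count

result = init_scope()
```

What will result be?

Step 1: count starts at 39.
Step 2: helper() is called 2 times, each adding 8.
Step 3: count = 39 + 8 * 2 = 55

The answer is 55.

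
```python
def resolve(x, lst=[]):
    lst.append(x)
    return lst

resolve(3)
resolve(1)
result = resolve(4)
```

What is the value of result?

Step 1: Mutable default argument gotcha! The list [] is created once.
Step 2: Each call appends to the SAME list: [3], [3, 1], [3, 1, 4].
Step 3: result = [3, 1, 4]

The answer is [3, 1, 4].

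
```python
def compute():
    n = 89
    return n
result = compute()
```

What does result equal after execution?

Step 1: compute() defines n = 89 in its local scope.
Step 2: return n finds the local variable n = 89.
Step 3: result = 89

The answer is 89.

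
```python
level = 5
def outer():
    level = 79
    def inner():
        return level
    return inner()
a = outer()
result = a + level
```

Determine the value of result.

Step 1: outer() has local level = 79. inner() reads from enclosing.
Step 2: outer() returns 79. Global level = 5 unchanged.
Step 3: result = 79 + 5 = 84

The answer is 84.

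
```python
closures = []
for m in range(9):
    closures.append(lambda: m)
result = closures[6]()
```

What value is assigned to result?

Step 1: The loop creates 9 lambdas, all referencing the same variable m.
Step 2: After the loop, m = 8 (final value).
Step 3: closures[6]() looks up m at call time and finds 8. This is the late binding gotcha. result = 8

The answer is 8.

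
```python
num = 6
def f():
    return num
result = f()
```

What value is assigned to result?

Step 1: num = 6 is defined in the global scope.
Step 2: f() looks up num. No local num exists, so Python checks the global scope via LEGB rule and finds num = 6.
Step 3: result = 6

The answer is 6.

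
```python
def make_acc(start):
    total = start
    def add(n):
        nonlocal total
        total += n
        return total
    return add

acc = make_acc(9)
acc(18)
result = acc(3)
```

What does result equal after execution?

Step 1: make_acc(9) creates closure with total = 9.
Step 2: First acc(18): total = 9 + 18 = 27.
Step 3: Second acc(3): total = 27 + 3 = 30. result = 30

The answer is 30.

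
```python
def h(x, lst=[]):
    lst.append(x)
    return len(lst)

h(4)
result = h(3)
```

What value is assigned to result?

Step 1: Mutable default list persists between calls.
Step 2: First call: lst = [4], len = 1. Second call: lst = [4, 3], len = 2.
Step 3: result = 2

The answer is 2.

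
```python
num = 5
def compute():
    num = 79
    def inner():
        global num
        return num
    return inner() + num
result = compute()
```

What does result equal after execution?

Step 1: Global num = 5. compute() shadows with local num = 79.
Step 2: inner() uses global keyword, so inner() returns global num = 5.
Step 3: compute() returns 5 + 79 = 84

The answer is 84.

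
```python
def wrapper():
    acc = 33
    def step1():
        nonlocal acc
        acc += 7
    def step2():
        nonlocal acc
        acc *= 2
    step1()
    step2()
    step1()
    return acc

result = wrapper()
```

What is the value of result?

Step 1: acc = 33.
Step 2: step1(): acc = 33 + 7 = 40.
Step 3: step2(): acc = 40 * 2 = 80.
Step 4: step1(): acc = 80 + 7 = 87. result = 87

The answer is 87.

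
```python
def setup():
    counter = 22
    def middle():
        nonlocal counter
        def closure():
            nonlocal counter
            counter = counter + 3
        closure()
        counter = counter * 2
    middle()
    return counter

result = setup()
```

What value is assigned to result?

Step 1: counter = 22.
Step 2: closure() adds 3: counter = 22 + 3 = 25.
Step 3: middle() doubles: counter = 25 * 2 = 50.
Step 4: result = 50

The answer is 50.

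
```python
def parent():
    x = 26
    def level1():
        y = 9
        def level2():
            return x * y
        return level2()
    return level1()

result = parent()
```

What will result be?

Step 1: x = 26 in parent. y = 9 in level1.
Step 2: level2() reads x = 26 and y = 9 from enclosing scopes.
Step 3: result = 26 * 9 = 234

The answer is 234.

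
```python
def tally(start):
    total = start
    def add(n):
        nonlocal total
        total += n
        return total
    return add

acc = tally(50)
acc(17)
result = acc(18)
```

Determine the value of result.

Step 1: tally(50) creates closure with total = 50.
Step 2: First acc(17): total = 50 + 17 = 67.
Step 3: Second acc(18): total = 67 + 18 = 85. result = 85

The answer is 85.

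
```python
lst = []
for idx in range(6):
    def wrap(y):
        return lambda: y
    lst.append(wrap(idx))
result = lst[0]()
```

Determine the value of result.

Step 1: wrap(idx) creates a new scope capturing y = idx at call time.
Step 2: lst[0] = wrap(0), so its lambda captures y = 0.
Step 3: result = 0 (closure factory fixes late binding)

The answer is 0.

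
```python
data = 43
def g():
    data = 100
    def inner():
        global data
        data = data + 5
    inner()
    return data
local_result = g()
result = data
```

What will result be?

Step 1: Global data = 43. g() creates local data = 100.
Step 2: inner() declares global data and adds 5: global data = 43 + 5 = 48.
Step 3: g() returns its local data = 100 (unaffected by inner).
Step 4: result = global data = 48

The answer is 48.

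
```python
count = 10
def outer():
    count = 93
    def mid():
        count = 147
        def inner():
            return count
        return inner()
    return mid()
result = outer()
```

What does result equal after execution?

Step 1: Three levels of shadowing: global 10, outer 93, mid 147.
Step 2: inner() finds count = 147 in enclosing mid() scope.
Step 3: result = 147

The answer is 147.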